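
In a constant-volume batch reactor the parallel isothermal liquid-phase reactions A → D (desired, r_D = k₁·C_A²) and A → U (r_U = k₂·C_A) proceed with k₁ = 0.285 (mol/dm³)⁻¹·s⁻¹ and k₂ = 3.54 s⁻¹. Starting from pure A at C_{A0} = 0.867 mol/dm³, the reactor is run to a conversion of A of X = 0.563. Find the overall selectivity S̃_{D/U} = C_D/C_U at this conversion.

0.0500

C_A = C_{A0}(1−X) = 0.3789 mol/dm³.
Along a PFR/batch, dC_U/dC_A = −r_U/(r_D+r_U) = −k₂/(k₂+k₁·C_A).
Integrating from C_{A0} to C_A: C_U = (3.54/0.285)·ln[(3.54+0.285·0.867)/(3.54+0.285·0.379)] = 12.42·ln(3.787/3.648) = 0.4649 mol/dm³.
Then C_D = (C_{A0}−C_A) − C_U = 0.4881 − 0.4649 = 0.02326 mol/dm³.
S̃_{D/U} = C_D/C_U = 0.02326/0.4649 = 0.0500.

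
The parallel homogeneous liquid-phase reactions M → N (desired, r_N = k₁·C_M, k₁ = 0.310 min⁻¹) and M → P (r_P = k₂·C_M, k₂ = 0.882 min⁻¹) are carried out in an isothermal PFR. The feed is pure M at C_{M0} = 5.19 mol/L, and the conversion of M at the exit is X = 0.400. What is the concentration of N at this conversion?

0.540 mol/L

C_M = C_{M0}(1−X) = 3.114 mol/L.
Both paths are first order in M, so the instantaneous fraction to N is constant: dC_N/d(−C_M) = k₁/(k₁+k₂) = 0.2601.
C_N = 0.2601·(C_{M0}−C_M) = 0.2601×2.076 = 0.540 mol/L.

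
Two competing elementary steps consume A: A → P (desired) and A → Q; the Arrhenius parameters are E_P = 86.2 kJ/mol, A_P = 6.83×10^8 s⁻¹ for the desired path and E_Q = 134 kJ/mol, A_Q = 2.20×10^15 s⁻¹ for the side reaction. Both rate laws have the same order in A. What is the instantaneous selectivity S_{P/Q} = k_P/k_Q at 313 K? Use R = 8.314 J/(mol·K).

k_P/k_Q = (A_P/A_Q)·exp[−(E_P−E_Q)/(RT)] = (A_P/A_Q)·exp[(E_Q−E_P)/(RT)].
(E_Q−E_P)/(RT) = (134−86.2)×10³/(8.314×313) = 47800/2602 = 18.37.
k_P/k_Q = (6.83×10^8/2.20×10^15)·exp(18.37) = 3.105×10^-7 × 9.492×10^7 = 29.5.

29.5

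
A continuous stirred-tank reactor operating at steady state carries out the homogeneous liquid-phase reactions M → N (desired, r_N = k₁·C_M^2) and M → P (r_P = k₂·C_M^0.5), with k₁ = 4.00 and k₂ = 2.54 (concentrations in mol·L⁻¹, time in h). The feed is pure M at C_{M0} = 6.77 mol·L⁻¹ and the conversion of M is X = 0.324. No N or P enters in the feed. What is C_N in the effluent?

2.06 mol·L⁻¹

Exit C_M = C_{M0}(1−X) = 6.77×0.676 = 4.577 mol·L⁻¹.
In a CSTR the entire volume is at exit conditions, so r_N = 4.00×4.577^2 = 83.78 and r_P = 2.54×4.577^0.5 = 5.434.
Fraction of consumed M going to N: r_N/(r_N+r_P) = 0.9391.
C_N = 0.9391·C_{M0}·X = 0.9391×6.77×0.324 = 2.06 mol·L⁻¹.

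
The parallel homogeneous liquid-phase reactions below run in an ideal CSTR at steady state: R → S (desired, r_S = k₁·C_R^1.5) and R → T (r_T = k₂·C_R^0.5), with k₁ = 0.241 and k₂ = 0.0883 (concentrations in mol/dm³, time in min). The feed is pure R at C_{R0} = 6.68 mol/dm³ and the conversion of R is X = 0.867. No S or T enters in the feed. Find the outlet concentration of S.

4.10 mol/dm³

Exit C_R = C_{R0}(1−X) = 6.68×0.133 = 0.8884 mol/dm³.
Rates in a CSTR are evaluated at the outlet concentration: r_S = 0.241×0.8884^1.5 = 0.2018, r_T = 0.0883×0.8884^0.5 = 0.08323.
Fraction of consumed R going to S: r_S/(r_S+r_T) = 0.7080.
C_S = 0.7080·C_{R0}·X = 0.7080×6.68×0.867 = 4.10 mol/dm³.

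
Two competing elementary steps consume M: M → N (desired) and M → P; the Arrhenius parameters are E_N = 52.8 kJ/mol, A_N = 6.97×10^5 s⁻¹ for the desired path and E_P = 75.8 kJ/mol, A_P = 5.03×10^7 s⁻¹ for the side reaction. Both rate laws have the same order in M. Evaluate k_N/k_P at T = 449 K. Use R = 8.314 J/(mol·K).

6.57

Since both paths have the same order in M, the concentration cancels and S_{N/P} = k_N/k_P = (A_N/A_P)·exp[(E_P−E_N)/(RT)].
(E_P−E_N)/(RT) = (75.8−52.8)×10³/(8.314×449) = 23000/3733 = 6.161.
k_N/k_P = (6.97×10^5/5.03×10^7)·exp(6.161) = 0.01386 × 474.0 = 6.57.
Since E_N < E_P, lowering the temperature improves selectivity toward N.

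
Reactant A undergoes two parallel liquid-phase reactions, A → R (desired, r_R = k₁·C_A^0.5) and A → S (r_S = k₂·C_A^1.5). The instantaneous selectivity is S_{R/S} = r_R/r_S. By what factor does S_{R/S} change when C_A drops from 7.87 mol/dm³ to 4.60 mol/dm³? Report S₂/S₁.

1.71

S_{R/S} = (k₁/k₂)·C_A⁻¹, so S₂/S₁ = (C_{A,2}/C_{A,1})⁻¹.
= 7.87/4.60 = 1.71.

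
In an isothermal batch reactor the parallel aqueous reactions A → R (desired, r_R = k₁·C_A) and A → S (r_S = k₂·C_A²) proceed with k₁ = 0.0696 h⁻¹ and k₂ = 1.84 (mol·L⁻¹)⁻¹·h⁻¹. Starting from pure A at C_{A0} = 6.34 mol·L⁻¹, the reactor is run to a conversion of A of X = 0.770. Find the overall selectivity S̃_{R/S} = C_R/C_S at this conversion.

0.0114

C_A = C_{A0}(1−X) = 1.458 mol·L⁻¹.
Along a PFR/batch, dC_R/dC_A = −r_R/(r_R+r_S) = −k₁/(k₁+k₂·C_A).
Integrating from C_{A0} to C_A: C_R = (0.0696/1.84)·ln[(0.0696+1.84·6.34)/(0.0696+1.84·1.46)] = 0.03783·ln(11.74/2.753) = 0.05485 mol·L⁻¹.
C_S = (C_{A0}−C_A)−C_R = 4.827 mol·L⁻¹; S̃_{R/S} = 0.05485/4.827 = 0.0114.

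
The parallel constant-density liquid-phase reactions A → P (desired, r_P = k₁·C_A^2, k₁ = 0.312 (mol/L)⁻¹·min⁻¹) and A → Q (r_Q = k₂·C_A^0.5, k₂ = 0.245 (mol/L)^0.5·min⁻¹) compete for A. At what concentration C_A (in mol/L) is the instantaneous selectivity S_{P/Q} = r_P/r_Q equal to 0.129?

S_{P/Q} = (k₁/k₂)·C_A^1.5 ⇒ C_A = (S·k₂/k₁)^(1/1.5).
= (0.129×0.245/0.312)^(0.6667) = (0.1013)^(0.6667) = 0.217 mol/L.

0.217 mol/L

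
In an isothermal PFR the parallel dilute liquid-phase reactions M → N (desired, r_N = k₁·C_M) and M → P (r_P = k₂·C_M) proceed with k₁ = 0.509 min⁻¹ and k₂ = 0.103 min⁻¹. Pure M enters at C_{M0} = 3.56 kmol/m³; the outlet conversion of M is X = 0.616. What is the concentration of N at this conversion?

1.82 kmol/m³

C_M = C_{M0}(1−X) = 1.367 kmol/m³.
Both paths are first order in M, so the instantaneous fraction to N is constant: dC_N/d(−C_M) = k₁/(k₁+k₂) = 0.8317.
C_N = 0.8317·(C_{M0}−C_M) = 0.8317×2.193 = 1.82 kmol/m³.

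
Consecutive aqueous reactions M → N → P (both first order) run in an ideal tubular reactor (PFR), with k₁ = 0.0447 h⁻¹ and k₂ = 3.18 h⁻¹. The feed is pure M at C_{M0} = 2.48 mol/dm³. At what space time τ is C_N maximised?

The intermediate peaks when r₁ = r₂, i.e. k₁e^(−k₁τ) = k₂e^(−k₂τ), giving τ_opt = ln(k₂/k₁)/(k₂−k₁).
= ln(3.18/0.0447)/(3.18−0.0447) = ln(71.14)/3.135 = 4.265/3.135 = 1.36 h.

1.36 h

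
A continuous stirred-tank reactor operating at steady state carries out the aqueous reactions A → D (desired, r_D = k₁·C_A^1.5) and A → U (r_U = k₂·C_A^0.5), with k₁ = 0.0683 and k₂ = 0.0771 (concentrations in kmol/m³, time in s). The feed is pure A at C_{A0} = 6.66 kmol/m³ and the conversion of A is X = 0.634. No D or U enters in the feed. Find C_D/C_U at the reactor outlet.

2.16

Exit C_A = C_{A0}(1−X) = 6.66×0.366 = 2.438 kmol/m³.
In a CSTR the entire volume is at exit conditions, so r_D = 0.0683×2.438^1.5 = 0.2599 and r_U = 0.0771×2.438^0.5 = 0.1204.
Overall selectivity = C_D/C_U = r_Dτ/(r_Uτ) = r_D/r_U = 2.16.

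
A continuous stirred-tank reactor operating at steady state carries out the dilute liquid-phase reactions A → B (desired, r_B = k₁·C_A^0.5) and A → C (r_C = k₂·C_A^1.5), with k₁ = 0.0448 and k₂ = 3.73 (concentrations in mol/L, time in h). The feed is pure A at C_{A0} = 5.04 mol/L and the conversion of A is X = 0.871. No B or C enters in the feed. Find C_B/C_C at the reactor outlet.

0.0185

Exit C_A = C_{A0}(1−X) = 5.04×0.129 = 0.6502 mol/L.
In a CSTR the entire volume is at exit conditions, so r_B = 0.0448×0.6502^0.5 = 0.03612 and r_C = 3.73×0.6502^1.5 = 1.955.
Overall selectivity = C_B/C_C = r_Bτ/(r_Cτ) = r_B/r_C = 0.0185.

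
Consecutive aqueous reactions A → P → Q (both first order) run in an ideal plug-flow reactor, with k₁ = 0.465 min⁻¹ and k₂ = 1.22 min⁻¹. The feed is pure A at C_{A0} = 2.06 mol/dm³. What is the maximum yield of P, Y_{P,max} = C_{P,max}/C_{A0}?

Evaluating C_P at τ_opt = ln(k₂/k₁)/(k₂−k₁) gives C_{P,max}/C_{A0} = (k₁/k₂)^[k₂/(k₂−k₁)].
= (0.465/1.22)^(1.22/(1.22−0.465)) = (0.3811)^(1.616) = 0.2104.

0.210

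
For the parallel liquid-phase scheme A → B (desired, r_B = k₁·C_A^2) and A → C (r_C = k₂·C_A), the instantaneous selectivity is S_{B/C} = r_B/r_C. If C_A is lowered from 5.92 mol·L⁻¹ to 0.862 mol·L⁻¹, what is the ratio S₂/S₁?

0.146

S_{B/C} = (k₁/k₂)·C_A, so S₂/S₁ = (C_{A,2}/C_{A,1}).
= 0.862/5.92 = 0.146.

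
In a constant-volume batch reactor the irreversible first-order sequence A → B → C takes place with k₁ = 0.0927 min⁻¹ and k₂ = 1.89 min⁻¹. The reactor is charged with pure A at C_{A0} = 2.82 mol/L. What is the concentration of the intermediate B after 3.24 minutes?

The intermediate concentration in a first-order A→B→C sequence is C_B = k₁C_{A0}(e^(−k₁t) − e^(−k₂t))/(k₂−k₁).
e^(−k₁t) = e^(−0.0927×3.24) = e^(−0.3003) = 0.7406; e^(−k₂t) = e^(−6.124) = 0.002191.
C_B = 0.0927×2.82/(1.89−0.0927) × (0.7406−0.002191) = 0.1454×0.7384 = 0.1074 mol/L.

0.107 mol/L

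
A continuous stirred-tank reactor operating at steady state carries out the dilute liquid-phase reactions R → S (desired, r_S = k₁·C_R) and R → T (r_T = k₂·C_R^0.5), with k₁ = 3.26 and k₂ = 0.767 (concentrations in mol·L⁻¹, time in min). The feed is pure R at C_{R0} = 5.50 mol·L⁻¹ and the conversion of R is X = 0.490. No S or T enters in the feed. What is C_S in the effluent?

2.36 mol·L⁻¹

Exit C_R = C_{R0}(1−X) = 5.50×0.510 = 2.805 mol·L⁻¹.
Rates in a CSTR are evaluated at the outlet concentration: r_S = 3.26×2.805 = 9.144, r_T = 0.767×2.805^0.5 = 1.285.
Fraction of consumed R going to S: r_S/(r_S+r_T) = 0.8768.
C_S = 0.8768·C_{R0}·X = 0.8768×5.50×0.490 = 2.36 mol·L⁻¹.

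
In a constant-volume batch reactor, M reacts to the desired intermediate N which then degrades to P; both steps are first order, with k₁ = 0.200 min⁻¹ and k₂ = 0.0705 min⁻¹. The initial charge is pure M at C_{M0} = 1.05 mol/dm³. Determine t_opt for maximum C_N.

The intermediate peaks when r₁ = r₂, i.e. k₁e^(−k₁t) = k₂e^(−k₂t), giving t_opt = ln(k₂/k₁)/(k₂−k₁).
= ln(0.0705/0.200)/(0.0705−0.200) = ln(0.3525)/-0.1295 = -1.043/-0.1295 = 8.05 min.

8.05 min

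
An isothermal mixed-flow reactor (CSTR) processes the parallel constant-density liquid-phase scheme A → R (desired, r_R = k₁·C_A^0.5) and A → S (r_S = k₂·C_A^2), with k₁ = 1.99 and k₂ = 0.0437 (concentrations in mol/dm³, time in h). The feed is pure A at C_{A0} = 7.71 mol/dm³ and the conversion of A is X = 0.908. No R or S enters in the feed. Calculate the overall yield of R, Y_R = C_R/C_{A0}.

Exit C_A = C_{A0}(1−X) = 7.71×0.0920 = 0.7093 mol/dm³.
In a CSTR the entire volume is at exit conditions, so r_R = 1.99×0.7093^0.5 = 1.676 and r_S = 0.0437×0.7093^2 = 0.02199.
Fraction of consumed A going to R: r_R/(r_R+r_S) = 0.9871.
C_R = 0.9871·C_{A0}·X = 0.9871×7.71×0.908 = 6.91 mol/dm³; Y_R = C_R/C_{A0} = 0.896.

0.896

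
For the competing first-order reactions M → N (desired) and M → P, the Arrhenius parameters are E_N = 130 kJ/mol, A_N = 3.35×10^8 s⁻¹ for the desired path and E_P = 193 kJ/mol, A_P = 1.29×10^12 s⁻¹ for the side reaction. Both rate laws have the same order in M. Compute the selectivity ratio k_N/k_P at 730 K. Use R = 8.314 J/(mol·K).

8.37

Since both paths have the same order in M, the concentration cancels and S_{N/P} = k_N/k_P = (A_N/A_P)·exp[(E_P−E_N)/(RT)].
(E_P−E_N)/(RT) = (193−130)×10³/(8.314×730) = 63000/6069 = 10.38.
k_N/k_P = (3.35×10^8/1.29×10^12)·exp(10.38) = 2.597×10^-4 × 32217 = 8.37.
Since E_N < E_P, lowering the temperature improves selectivity toward N.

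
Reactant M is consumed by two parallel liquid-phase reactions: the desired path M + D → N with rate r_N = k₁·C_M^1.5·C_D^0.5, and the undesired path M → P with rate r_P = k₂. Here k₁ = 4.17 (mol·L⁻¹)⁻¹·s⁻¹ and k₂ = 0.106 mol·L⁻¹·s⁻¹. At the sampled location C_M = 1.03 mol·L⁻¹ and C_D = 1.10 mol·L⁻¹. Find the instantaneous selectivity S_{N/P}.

S_{N/P} = r_N/r_P = (k₁·C_M^1.5·C_D^0.5)/(k₂) = (k₁/k₂)·C_M^1.5·C_D^0.5.
= (4.17×1.030^1.5×1.100^0.5) / (0.106) = 4.572/0.1060 = 43.1.

43.1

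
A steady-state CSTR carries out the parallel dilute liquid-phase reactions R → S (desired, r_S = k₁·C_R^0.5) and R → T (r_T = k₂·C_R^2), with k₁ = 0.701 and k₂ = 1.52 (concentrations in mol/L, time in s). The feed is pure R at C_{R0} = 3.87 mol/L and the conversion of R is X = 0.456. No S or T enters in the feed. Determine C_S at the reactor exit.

Exit C_R = C_{R0}(1−X) = 3.87×0.544 = 2.105 mol/L.
Rates in a CSTR are evaluated at the outlet concentration: r_S = 0.701×2.105^0.5 = 1.017, r_T = 1.52×2.105^2 = 6.737.
Fraction of consumed R going to S: r_S/(r_S+r_T) = 0.1312.
C_S = 0.1312·C_{R0}·X = 0.1312×3.87×0.456 = 0.231 mol/L.

0.231 mol/L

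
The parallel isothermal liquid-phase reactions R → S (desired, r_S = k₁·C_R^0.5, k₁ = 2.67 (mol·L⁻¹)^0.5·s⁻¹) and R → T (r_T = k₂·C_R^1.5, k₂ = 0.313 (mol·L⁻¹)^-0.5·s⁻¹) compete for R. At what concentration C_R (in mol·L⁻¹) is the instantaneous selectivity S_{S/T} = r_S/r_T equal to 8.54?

S_{S/T} = (k₁/k₂)·C_R⁻¹ ⇒ C_R = (S·k₂/k₁)^(-1).
= (8.54×0.313/2.67)^(-1) = (1.001)^(-1) = 0.999 mol·L⁻¹.

0.999 mol·L⁻¹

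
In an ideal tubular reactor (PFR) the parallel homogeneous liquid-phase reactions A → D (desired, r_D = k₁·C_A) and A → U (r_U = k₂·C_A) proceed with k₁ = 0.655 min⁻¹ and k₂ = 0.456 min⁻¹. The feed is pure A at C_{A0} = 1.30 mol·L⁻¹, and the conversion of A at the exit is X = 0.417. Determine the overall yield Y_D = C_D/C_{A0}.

C_A = C_{A0}(1−X) = 0.7579 mol·L⁻¹.
Both paths are first order in A, so the instantaneous fraction to D is constant: dC_D/d(−C_A) = k₁/(k₁+k₂) = 0.5896.
C_D = 0.5896·(C_{A0}−C_A) = 0.5896×0.5421 = 0.320 mol·L⁻¹.
Y_D = C_D/C_{A0} = 0.3196/1.30 = 0.246.

0.246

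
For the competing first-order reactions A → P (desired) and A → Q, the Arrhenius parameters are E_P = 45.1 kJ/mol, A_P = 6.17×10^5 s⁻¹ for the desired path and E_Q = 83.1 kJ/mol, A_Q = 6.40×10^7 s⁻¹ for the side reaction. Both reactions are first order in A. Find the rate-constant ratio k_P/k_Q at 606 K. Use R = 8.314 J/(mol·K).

18.2

Since both paths have the same order in A, the concentration cancels and S_{P/Q} = k_P/k_Q = (A_P/A_Q)·exp[(E_Q−E_P)/(RT)].
(E_Q−E_P)/(RT) = (83.1−45.1)×10³/(8.314×606) = 38000/5038 = 7.542.
k_P/k_Q = (6.17×10^5/6.40×10^7)·exp(7.542) = 0.009641 × 1886 = 18.2.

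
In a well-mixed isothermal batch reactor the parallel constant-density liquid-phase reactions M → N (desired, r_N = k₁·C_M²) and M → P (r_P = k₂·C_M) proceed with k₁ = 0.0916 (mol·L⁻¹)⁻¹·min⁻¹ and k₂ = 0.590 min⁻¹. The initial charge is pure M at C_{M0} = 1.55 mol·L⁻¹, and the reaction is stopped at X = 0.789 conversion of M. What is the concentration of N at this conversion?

C_M = C_{M0}(1−X) = 0.3270 mol·L⁻¹.
Along a PFR/batch, dC_P/dC_M = −r_P/(r_N+r_P) = −k₂/(k₂+k₁·C_M).
Integrating from C_{M0} to C_M: C_P = (0.590/0.0916)·ln[(0.590+0.0916·1.55)/(0.590+0.0916·0.327)] = 6.441·ln(0.7320/0.6200) = 1.070 mol·L⁻¹.
Then C_N = (C_{M0}−C_M) − C_P = 1.223 − 1.070 = 0.1531 mol·L⁻¹.

0.153 mol·L⁻¹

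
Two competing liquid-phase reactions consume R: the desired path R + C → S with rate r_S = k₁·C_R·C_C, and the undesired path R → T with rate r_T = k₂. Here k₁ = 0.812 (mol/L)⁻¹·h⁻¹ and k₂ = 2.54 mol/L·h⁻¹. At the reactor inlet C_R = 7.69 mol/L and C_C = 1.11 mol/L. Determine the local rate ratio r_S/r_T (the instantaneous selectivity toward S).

2.73

S_{S/T} = r_S/r_T = (k₁·C_R·C_C)/(k₂) = (k₁/k₂)·C_R·C_C.
= (0.812×7.690×1.110) / (2.54) = 6.931/2.540 = 2.73.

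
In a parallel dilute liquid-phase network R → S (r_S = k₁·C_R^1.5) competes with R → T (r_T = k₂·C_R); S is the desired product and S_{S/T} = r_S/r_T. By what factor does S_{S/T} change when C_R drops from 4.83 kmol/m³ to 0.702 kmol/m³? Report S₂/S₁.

0.381

S_{S/T} = (k₁/k₂)·C_R^0.5, so S₂/S₁ = (C_{R,2}/C_{R,1})^0.5.
= (0.702/4.83)^0.5 = (0.1453)^0.5 = 0.381.
Selectivity toward S falls as C_R falls — high-concentration operation is favoured.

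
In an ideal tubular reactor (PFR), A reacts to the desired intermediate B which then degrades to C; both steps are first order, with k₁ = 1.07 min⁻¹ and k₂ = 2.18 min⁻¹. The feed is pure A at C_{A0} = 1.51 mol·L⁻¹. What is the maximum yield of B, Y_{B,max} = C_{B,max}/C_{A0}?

Evaluating C_B at τ_opt = ln(k₂/k₁)/(k₂−k₁) gives C_{B,max}/C_{A0} = (k₁/k₂)^[k₂/(k₂−k₁)].
= (1.07/2.18)^(2.18/(2.18−1.07)) = (0.4908)^(1.964) = 0.2472.

0.247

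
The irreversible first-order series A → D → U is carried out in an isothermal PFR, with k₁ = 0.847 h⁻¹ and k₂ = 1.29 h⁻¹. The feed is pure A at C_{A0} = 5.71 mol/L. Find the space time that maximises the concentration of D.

0.950 h

Setting dC_D/dτ = 0 gives τ_opt = ln(k₂/k₁)/(k₂−k₁).
= ln(1.29/0.847)/(1.29−0.847) = ln(1.523)/0.4430 = 0.4207/0.4430 = 0.950 h.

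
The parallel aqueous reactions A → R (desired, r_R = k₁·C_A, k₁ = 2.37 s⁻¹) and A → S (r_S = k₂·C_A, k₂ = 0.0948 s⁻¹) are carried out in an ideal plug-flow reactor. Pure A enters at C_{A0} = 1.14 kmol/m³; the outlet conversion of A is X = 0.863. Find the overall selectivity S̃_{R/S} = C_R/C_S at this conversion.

25.0

C_A = C_{A0}(1−X) = 0.1562 kmol/m³.
Both paths are first order in A, so the instantaneous fraction to R is constant: dC_R/d(−C_A) = k₁/(k₁+k₂) = 0.9615.
C_R = 0.9615·(C_{A0}−C_A) = 0.9615×0.9838 = 0.946 kmol/m³.
C_S = (C_{A0}−C_A)−C_R = 0.03784 kmol/m³; S̃_{R/S} = 0.9460/0.03784 = 25.0.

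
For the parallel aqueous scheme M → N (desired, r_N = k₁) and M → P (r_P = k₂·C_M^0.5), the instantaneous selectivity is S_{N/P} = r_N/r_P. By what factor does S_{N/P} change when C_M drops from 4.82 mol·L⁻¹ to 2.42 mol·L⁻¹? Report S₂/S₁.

S_{N/P} = (k₁/k₂)·C_M^-0.5, so S₂/S₁ = (C_{M,2}/C_{M,1})^-0.5.
= (2.42/4.82)^(-0.5) = (0.5021)^(-0.5) = 1.41.

1.41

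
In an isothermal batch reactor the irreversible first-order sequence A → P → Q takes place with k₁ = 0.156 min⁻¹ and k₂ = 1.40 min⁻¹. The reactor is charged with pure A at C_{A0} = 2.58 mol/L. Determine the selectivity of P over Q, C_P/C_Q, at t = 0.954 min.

The intermediate concentration in a first-order A→B→C sequence is C_P = k₁C_{A0}(e^(−k₁t) − e^(−k₂t))/(k₂−k₁).
e^(−k₁t) = e^(−0.156×0.954) = e^(−0.1488) = 0.8617; e^(−k₂t) = e^(−1.336) = 0.2630.
C_P = 0.156×2.58/(1.40−0.156) × (0.8617−0.2630) = 0.3235×0.5987 = 0.1937 mol/L.
C_A = C_{A0}e^(−k₁t) = 2.223 mol/L, so C_Q = C_{A0}−C_A−C_P = 0.1631 mol/L; C_P/C_Q = 1.19.

1.19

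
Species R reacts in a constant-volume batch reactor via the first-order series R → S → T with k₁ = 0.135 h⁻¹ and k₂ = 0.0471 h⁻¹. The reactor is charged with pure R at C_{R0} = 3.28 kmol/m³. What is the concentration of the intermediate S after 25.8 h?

1.34 kmol/m³

Solving the coupled first-order balances gives C_S(t) = [k₁/(k₂−k₁)]·C_{R0}·(e^(−k₁t) − e^(−k₂t)).
e^(−k₁t) = e^(−0.135×25.8) = e^(−3.483) = 0.03072; e^(−k₂t) = e^(−1.215) = 0.2967.
C_S = 0.135×3.28/(0.0471−0.135) × (0.03072−0.2967) = (-5.038)×(-0.2659) = 1.340 kmol/m³.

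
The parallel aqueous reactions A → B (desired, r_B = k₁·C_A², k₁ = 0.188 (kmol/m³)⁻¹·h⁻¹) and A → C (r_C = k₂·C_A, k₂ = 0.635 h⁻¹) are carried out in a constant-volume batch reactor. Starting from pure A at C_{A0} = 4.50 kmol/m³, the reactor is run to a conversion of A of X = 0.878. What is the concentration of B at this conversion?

1.60 kmol/m³

C_A = C_{A0}(1−X) = 0.5490 kmol/m³.
Along a PFR/batch, dC_C/dC_A = −r_C/(r_B+r_C) = −k₂/(k₂+k₁·C_A).
Integrating from C_{A0} to C_A: C_C = (0.635/0.188)·ln[(0.635+0.188·4.50)/(0.635+0.188·0.549)] = 3.378·ln(1.481/0.7382) = 2.352 kmol/m³.
Then C_B = (C_{A0}−C_A) − C_C = 3.951 − 2.352 = 1.599 kmol/m³.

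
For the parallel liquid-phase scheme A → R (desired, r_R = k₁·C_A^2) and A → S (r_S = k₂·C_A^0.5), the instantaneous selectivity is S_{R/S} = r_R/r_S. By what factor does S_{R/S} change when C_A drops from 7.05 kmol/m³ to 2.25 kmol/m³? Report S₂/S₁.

S_{R/S} = (k₁/k₂)·C_A^1.5, so S₂/S₁ = (C_{A,2}/C_{A,1})^1.5.
= (2.25/7.05)^1.5 = (0.3191)^1.5 = 0.180.
Selectivity toward R falls as C_A falls — high-concentration operation is favoured.

0.180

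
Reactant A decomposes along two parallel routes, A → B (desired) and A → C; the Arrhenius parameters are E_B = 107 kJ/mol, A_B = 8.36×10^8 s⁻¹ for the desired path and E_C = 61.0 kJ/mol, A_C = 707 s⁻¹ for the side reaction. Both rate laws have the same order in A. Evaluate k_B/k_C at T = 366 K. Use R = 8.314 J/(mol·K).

With equal orders, S_{B/C} = k_B/k_C = (A_B/A_C)·exp[(E_C−E_B)/(RT)].
(E_C−E_B)/(RT) = (61.0−107)×10³/(8.314×366) = -46000/3043 = -15.12.
k_B/k_C = (8.36×10^8/707)·exp(-15.12) = 1.182×10^6 × 2.721×10^-7 = 0.322.

0.322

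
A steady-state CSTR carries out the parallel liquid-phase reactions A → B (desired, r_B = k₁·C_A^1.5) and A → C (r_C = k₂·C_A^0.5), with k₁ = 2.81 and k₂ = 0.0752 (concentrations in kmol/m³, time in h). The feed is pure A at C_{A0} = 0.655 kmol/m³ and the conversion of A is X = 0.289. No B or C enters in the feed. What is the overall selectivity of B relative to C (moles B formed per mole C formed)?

Exit C_A = C_{A0}(1−X) = 0.655×0.711 = 0.4657 kmol/m³.
In a CSTR the entire volume is at exit conditions, so r_B = 2.81×0.4657^1.5 = 0.8930 and r_C = 0.0752×0.4657^0.5 = 0.05132.
Overall selectivity = C_B/C_C = r_Bτ/(r_Cτ) = r_B/r_C = 17.4.

17.4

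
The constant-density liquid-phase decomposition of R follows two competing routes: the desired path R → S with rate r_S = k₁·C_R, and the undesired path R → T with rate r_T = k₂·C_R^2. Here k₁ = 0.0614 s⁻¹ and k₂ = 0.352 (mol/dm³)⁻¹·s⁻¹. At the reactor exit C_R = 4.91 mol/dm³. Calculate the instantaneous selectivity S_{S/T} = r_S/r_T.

0.0355

S_{S/T} = r_S/r_T = (k₁·C_R)/(k₂·C_R^2) = (k₁/k₂)·C_R⁻¹.
= (0.0614×4.910) / (0.352×4.910^2) = 0.3015/8.486 = 0.0355.
The undesired path is higher order in R, so low C_R (CSTR or dilute feed) favours S.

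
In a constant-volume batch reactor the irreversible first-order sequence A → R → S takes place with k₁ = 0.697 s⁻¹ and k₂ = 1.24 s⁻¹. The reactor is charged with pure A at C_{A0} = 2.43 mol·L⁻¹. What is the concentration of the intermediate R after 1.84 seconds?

0.547 mol·L⁻¹

For first-order series with pure A initially, C_R(t) = k₁C_{A0}/(k₂−k₁)·(e^(−k₁t) − e^(−k₂t)).
e^(−k₁t) = e^(−0.697×1.84) = e^(−1.282) = 0.2773; e^(−k₂t) = e^(−2.282) = 0.1021.
C_R = 0.697×2.43/(1.24−0.697) × (0.2773−0.1021) = 3.119×0.1752 = 0.5466 mol·L⁻¹.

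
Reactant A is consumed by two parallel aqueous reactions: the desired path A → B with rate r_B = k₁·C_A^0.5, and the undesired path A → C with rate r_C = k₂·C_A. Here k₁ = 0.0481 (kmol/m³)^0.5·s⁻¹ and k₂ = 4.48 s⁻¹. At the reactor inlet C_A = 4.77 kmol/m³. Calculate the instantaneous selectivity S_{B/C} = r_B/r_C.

0.00492

S_{B/C} = r_B/r_C = (k₁·C_A^0.5)/(k₂·C_A) = (k₁/k₂)·C_A^-0.5.
= (0.0481×4.770^0.5) / (4.48×4.770) = 0.1051/21.37 = 0.00492.
The undesired path is higher order in A, so low C_A (CSTR or dilute feed) favours B.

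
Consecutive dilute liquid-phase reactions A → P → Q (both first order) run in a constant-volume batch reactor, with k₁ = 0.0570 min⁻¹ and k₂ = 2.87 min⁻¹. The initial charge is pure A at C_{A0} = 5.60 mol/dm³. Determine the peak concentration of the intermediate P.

Evaluating C_P at t_opt = ln(k₂/k₁)/(k₂−k₁) gives C_{P,max}/C_{A0} = (k₁/k₂)^[k₂/(k₂−k₁)].
= (0.0570/2.87)^(2.87/(2.87−0.0570)) = (0.01986)^(1.020) = 0.01834.
C_{P,max} = 0.01834×5.60 = 0.103 mol/dm³.

0.103 mol/dm³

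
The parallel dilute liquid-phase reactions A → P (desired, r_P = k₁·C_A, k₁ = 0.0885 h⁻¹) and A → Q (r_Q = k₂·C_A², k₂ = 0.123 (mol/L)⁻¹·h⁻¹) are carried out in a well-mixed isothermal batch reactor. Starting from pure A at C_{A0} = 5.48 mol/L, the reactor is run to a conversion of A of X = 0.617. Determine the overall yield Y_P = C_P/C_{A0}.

C_A = C_{A0}(1−X) = 2.099 mol/L.
Along a PFR/batch, dC_P/dC_A = −r_P/(r_P+r_Q) = −k₁/(k₁+k₂·C_A).
Integrating from C_{A0} to C_A: C_P = (0.0885/0.123)·ln[(0.0885+0.123·5.48)/(0.0885+0.123·2.10)] = 0.7195·ln(0.7625/0.3467) = 0.5672 mol/L.
Y_P = C_P/C_{A0} = 0.5672/5.48 = 0.104.

0.104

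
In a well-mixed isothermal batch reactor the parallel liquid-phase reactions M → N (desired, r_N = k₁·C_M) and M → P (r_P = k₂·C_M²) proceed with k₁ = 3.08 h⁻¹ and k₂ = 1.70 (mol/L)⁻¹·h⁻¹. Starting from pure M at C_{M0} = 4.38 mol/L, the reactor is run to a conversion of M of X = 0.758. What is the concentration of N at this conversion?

1.39 mol/L

C_M = C_{M0}(1−X) = 1.060 mol/L.
Along a PFR/batch, dC_N/dC_M = −r_N/(r_N+r_P) = −k₁/(k₁+k₂·C_M).
Integrating from C_{M0} to C_M: C_N = (3.08/1.70)·ln[(3.08+1.70·4.38)/(3.08+1.70·1.06)] = 1.812·ln(10.53/4.882) = 1.392 mol/L.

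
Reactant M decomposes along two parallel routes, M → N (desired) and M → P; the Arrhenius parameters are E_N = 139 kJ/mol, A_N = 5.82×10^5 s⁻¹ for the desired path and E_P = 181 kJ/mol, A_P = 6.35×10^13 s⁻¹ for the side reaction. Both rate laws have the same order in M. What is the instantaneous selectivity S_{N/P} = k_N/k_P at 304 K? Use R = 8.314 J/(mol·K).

0.151

Since both paths have the same order in M, the concentration cancels and S_{N/P} = k_N/k_P = (A_N/A_P)·exp[(E_P−E_N)/(RT)].
(E_P−E_N)/(RT) = (181−139)×10³/(8.314×304) = 42000/2527 = 16.62.
k_N/k_P = (5.82×10^5/6.35×10^13)·exp(16.62) = 9.165×10^-9 × 1.648×10^7 = 0.151.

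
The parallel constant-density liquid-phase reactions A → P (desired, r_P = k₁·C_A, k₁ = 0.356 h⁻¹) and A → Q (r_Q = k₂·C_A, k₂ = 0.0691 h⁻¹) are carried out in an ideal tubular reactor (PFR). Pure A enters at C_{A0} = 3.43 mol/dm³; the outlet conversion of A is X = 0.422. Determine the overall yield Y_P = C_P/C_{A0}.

C_A = C_{A0}(1−X) = 1.983 mol/dm³.
Both paths are first order in A, so the instantaneous fraction to P is constant: dC_P/d(−C_A) = k₁/(k₁+k₂) = 0.8375.
C_P = 0.8375·(C_{A0}−C_A) = 0.8375×1.447 = 1.21 mol/dm³.
Y_P = C_P/C_{A0} = 1.212/3.43 = 0.353.

0.353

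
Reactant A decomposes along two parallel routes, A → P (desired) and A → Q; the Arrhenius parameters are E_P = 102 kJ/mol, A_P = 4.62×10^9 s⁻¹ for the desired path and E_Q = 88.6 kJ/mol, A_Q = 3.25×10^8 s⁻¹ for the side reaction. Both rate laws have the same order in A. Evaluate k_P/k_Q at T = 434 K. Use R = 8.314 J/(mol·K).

With equal orders, S_{P/Q} = k_P/k_Q = (A_P/A_Q)·exp[(E_Q−E_P)/(RT)].
(E_Q−E_P)/(RT) = (88.6−102)×10³/(8.314×434) = -13400/3608 = -3.714.
k_P/k_Q = (4.62×10^9/3.25×10^8)·exp(-3.714) = 14.22 × 0.02439 = 0.347.
Since E_P > E_Q, raising the temperature improves selectivity toward P.

0.347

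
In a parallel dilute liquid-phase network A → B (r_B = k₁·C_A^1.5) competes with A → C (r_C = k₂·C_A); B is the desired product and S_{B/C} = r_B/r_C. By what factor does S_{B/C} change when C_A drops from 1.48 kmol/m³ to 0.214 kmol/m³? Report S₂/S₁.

0.380

S_{B/C} = (k₁/k₂)·C_A^0.5, so S₂/S₁ = (C_{A,2}/C_{A,1})^0.5.
= (0.214/1.48)^0.5 = (0.1446)^0.5 = 0.380.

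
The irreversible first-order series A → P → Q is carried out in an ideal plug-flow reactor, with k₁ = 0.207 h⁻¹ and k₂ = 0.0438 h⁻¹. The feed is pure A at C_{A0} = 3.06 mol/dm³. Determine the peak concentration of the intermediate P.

At the optimum, C_{P,max}/C_{A0} = (k₁/k₂)^[k₂/(k₂−k₁)].
= (0.207/0.0438)^(0.0438/(0.0438−0.207)) = (4.726)^(-0.2684) = 0.6591.
C_{P,max} = 0.6591×3.06 = 2.02 mol/dm³.

2.02 mol/dm³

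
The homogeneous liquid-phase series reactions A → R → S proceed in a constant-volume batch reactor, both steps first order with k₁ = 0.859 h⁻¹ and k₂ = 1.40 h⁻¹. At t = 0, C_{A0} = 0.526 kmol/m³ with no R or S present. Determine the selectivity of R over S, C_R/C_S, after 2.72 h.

The intermediate concentration in a first-order A→B→C sequence is C_R = k₁C_{A0}(e^(−k₁t) − e^(−k₂t))/(k₂−k₁).
e^(−k₁t) = e^(−0.859×2.72) = e^(−2.336) = 0.09667; e^(−k₂t) = e^(−3.808) = 0.02219.
C_R = 0.859×0.526/(1.40−0.859) × (0.09667−0.02219) = 0.8352×0.07447 = 0.06220 kmol/m³.
C_A = C_{A0}e^(−k₁t) = 0.05085 kmol/m³, so C_S = C_{A0}−C_A−C_R = 0.4130 kmol/m³; C_R/C_S = 0.151.

0.151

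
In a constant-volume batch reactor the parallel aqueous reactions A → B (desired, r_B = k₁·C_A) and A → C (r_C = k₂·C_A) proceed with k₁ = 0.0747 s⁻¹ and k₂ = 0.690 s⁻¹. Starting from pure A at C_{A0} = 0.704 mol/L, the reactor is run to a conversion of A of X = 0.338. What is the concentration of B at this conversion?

C_A = C_{A0}(1−X) = 0.4660 mol/L.
Both paths are first order in A, so the instantaneous fraction to B is constant: dC_B/d(−C_A) = k₁/(k₁+k₂) = 0.09769.
C_B = 0.09769·(C_{A0}−C_A) = 0.09769×0.2380 = 0.0232 mol/L.

0.0232 mol/L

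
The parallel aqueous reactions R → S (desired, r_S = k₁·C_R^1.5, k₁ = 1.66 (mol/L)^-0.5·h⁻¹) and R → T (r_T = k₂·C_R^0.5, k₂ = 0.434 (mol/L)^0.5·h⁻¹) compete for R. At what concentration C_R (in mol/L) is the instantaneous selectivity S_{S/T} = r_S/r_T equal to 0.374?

S_{S/T} = (k₁/k₂)·C_R ⇒ C_R = S·k₂/k₁.
= 0.374×0.434/1.66 = 0.0978 mol/L.

0.0978 mol/L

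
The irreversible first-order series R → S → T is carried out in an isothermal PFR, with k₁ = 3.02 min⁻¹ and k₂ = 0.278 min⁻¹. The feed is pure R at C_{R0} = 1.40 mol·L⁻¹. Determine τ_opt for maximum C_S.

0.870 min

For first-order series the maximum of C_S occurs at τ_opt = ln(k₂/k₁)/(k₂−k₁).
= ln(0.278/3.02)/(0.278−3.02) = ln(0.09205)/-2.742 = -2.385/-2.742 = 0.870 min.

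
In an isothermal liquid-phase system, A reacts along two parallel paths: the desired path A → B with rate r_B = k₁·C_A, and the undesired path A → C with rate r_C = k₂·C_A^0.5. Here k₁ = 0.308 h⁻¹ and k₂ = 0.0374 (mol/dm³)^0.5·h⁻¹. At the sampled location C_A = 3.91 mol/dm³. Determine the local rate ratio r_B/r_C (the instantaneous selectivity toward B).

16.3

S_{B/C} = r_B/r_C = (k₁·C_A)/(k₂·C_A^0.5) = (k₁/k₂)·C_A^0.5.
= (0.308×3.910) / (0.0374×3.910^0.5) = 1.204/0.07395 = 16.3.
Since the desired path is higher order in A, keeping C_A high (PFR or concentrated feed) favours B.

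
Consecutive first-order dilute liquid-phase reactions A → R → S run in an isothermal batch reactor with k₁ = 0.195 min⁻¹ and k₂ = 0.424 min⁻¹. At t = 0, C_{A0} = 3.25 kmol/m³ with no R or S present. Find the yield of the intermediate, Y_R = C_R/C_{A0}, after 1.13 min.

0.156

Solving the coupled first-order balances gives C_R(t) = [k₁/(k₂−k₁)]·C_{A0}·(e^(−k₁t) − e^(−k₂t)).
e^(−k₁t) = e^(−0.195×1.13) = e^(−0.2203) = 0.8022; e^(−k₂t) = e^(−0.4791) = 0.6193.
C_R = 0.195×3.25/(0.424−0.195) × (0.8022−0.6193) = 2.767×0.1829 = 0.5062 kmol/m³.
Y_R = C_R/C_{A0} = 0.5062/3.25 = 0.156.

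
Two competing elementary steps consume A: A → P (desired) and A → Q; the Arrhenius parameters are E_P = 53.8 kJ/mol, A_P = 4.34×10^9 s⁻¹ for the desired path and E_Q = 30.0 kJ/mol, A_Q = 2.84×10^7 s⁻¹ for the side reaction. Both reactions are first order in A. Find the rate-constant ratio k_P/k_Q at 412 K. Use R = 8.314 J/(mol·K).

k_P/k_Q = (A_P/A_Q)·exp[−(E_P−E_Q)/(RT)] = (A_P/A_Q)·exp[(E_Q−E_P)/(RT)].
(E_Q−E_P)/(RT) = (30.0−53.8)×10³/(8.314×412) = -23800/3425 = -6.948.
k_P/k_Q = (4.34×10^9/2.84×10^7)·exp(-6.948) = 152.8 × 9.604×10^-4 = 0.147.
Since E_P > E_Q, raising the temperature improves selectivity toward P.

0.147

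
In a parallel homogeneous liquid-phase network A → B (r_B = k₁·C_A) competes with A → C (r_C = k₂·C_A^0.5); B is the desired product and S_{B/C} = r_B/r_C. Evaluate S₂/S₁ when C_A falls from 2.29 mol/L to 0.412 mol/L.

S_{B/C} = (k₁/k₂)·C_A^0.5, so S₂/S₁ = (C_{A,2}/C_{A,1})^0.5.
= (0.412/2.29)^0.5 = (0.1799)^0.5 = 0.424.
Selectivity toward B falls as C_A falls — high-concentration operation is favoured.

0.424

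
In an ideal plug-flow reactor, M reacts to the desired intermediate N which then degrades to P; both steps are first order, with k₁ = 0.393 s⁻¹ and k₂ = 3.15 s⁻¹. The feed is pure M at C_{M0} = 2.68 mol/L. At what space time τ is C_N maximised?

Setting dC_N/dτ = 0 gives τ_opt = ln(k₂/k₁)/(k₂−k₁).
= ln(3.15/0.393)/(3.15−0.393) = ln(8.015)/2.757 = 2.081/2.757 = 0.755 s.

0.755 s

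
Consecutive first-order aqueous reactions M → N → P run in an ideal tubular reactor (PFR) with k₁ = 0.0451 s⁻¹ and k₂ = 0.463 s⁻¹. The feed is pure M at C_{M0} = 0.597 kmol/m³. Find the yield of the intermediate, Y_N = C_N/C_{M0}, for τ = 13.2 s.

For first-order series with pure M initially, C_N(τ) = k₁C_{M0}/(k₂−k₁)·(e^(−k₁τ) − e^(−k₂τ)).
e^(−k₁τ) = e^(−0.0451×13.2) = e^(−0.5953) = 0.5514; e^(−k₂τ) = e^(−6.112) = 0.002217.
C_N = 0.0451×0.597/(0.463−0.0451) × (0.5514−0.002217) = 0.06443×0.5492 = 0.03538 kmol/m³.
Y_N = C_N/C_{M0} = 0.03538/0.597 = 0.0593.

0.0593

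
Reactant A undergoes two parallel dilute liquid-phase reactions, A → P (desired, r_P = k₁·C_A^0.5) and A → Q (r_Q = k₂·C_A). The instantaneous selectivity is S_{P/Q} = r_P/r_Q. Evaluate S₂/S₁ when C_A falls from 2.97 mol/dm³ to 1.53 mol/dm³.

1.39

S_{P/Q} = (k₁/k₂)·C_A^-0.5, so S₂/S₁ = (C_{A,2}/C_{A,1})^-0.5.
= (1.53/2.97)^(-0.5) = (0.5152)^(-0.5) = 1.39.
Selectivity toward P rises as C_A falls — low-concentration operation is favoured.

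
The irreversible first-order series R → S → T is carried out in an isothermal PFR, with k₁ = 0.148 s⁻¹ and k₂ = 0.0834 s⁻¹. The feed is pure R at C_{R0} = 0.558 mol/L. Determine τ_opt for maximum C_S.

8.88 s

For first-order series the maximum of C_S occurs at τ_opt = ln(k₂/k₁)/(k₂−k₁).
= ln(0.0834/0.148)/(0.0834−0.148) = ln(0.5635)/-0.06460 = -0.5736/-0.06460 = 8.88 s.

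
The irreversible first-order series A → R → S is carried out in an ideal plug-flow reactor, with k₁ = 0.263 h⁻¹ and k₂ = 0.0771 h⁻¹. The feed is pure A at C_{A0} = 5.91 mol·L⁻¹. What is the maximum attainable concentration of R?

3.55 mol·L⁻¹

For a first-order series the maximum intermediate yield is C_{R,max}/C_{A0} = (k₁/k₂)^[k₂/(k₂−k₁)].
= (0.263/0.0771)^(0.0771/(0.0771−0.263)) = (3.411)^(-0.4147) = 0.6012.
C_{R,max} = 0.6012×5.91 = 3.55 mol·L⁻¹.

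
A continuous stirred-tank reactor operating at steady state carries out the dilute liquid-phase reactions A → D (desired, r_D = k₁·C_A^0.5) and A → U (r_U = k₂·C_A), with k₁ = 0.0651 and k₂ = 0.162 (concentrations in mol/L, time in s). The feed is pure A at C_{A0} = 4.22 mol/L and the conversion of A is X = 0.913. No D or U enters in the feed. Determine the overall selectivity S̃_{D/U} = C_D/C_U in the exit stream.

Exit C_A = C_{A0}(1−X) = 4.22×0.0870 = 0.3671 mol/L.
A CSTR operates uniformly at the exit composition, giving r_D = 0.03945 and r_U = 0.05948 (each k·C_A^n at C_A = 0.3671).
Overall selectivity = C_D/C_U = r_Dτ/(r_Uτ) = r_D/r_U = 0.663.

0.663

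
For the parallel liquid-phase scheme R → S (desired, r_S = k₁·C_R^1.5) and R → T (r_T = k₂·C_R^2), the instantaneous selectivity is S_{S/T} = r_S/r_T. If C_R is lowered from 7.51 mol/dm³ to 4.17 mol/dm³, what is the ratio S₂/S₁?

1.34

S_{S/T} = (k₁/k₂)·C_R^-0.5, so S₂/S₁ = (C_{R,2}/C_{R,1})^-0.5.
= (4.17/7.51)^(-0.5) = (0.5553)^(-0.5) = 1.34.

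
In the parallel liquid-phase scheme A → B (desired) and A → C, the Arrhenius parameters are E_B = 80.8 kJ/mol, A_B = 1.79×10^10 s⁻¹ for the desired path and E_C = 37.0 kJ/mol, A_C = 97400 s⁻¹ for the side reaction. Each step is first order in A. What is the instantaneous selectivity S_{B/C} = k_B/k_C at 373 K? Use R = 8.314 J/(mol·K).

0.135

Since both paths have the same order in A, the concentration cancels and S_{B/C} = k_B/k_C = (A_B/A_C)·exp[(E_C−E_B)/(RT)].
(E_C−E_B)/(RT) = (37.0−80.8)×10³/(8.314×373) = -43800/3101 = -14.12.
k_B/k_C = (1.79×10^10/97400)·exp(-14.12) = 1.838×10^5 × 7.346×10^-7 = 0.135.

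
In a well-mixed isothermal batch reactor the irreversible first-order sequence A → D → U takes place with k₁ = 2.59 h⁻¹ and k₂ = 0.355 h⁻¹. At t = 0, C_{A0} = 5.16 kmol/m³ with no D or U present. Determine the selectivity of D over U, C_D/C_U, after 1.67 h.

1.73

The intermediate concentration in a first-order A→B→C sequence is C_D = k₁C_{A0}(e^(−k₁t) − e^(−k₂t))/(k₂−k₁).
e^(−k₁t) = e^(−2.59×1.67) = e^(−4.325) = 0.01323; e^(−k₂t) = e^(−0.5928) = 0.5527.
C_D = 2.59×5.16/(0.355−2.59) × (0.01323−0.5527) = (-5.980)×(-0.5395) = 3.226 kmol/m³.
C_A = C_{A0}e^(−k₁t) = 0.06826 kmol/m³, so C_U = C_{A0}−C_A−C_D = 1.866 kmol/m³; C_D/C_U = 1.73.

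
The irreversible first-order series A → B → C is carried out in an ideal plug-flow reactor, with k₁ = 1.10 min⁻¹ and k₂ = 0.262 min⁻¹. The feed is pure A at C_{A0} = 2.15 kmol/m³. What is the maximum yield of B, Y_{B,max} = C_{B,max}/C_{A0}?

At the optimum, C_{B,max}/C_{A0} = (k₁/k₂)^[k₂/(k₂−k₁)].
= (1.10/0.262)^(0.262/(0.262−1.10)) = (4.198)^(-0.3126) = 0.6385.

0.639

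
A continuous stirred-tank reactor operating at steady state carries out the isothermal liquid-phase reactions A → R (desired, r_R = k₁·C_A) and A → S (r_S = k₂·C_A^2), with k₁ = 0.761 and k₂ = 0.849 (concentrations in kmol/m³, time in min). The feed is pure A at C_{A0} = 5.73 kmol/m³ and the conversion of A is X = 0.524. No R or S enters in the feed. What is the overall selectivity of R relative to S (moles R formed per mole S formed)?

Exit C_A = C_{A0}(1−X) = 5.73×0.476 = 2.727 kmol/m³.
In a CSTR the entire volume is at exit conditions, so r_R = 0.761×2.727 = 2.076 and r_S = 0.849×2.727^2 = 6.316.
Overall selectivity = C_R/C_S = r_Rτ/(r_Sτ) = r_R/r_S = 0.329.

0.329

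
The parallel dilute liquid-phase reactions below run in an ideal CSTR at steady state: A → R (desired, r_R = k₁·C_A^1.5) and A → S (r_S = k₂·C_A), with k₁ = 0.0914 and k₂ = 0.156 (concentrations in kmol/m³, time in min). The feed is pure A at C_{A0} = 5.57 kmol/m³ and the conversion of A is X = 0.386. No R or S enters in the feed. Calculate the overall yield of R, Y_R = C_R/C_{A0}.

0.201

Exit C_A = C_{A0}(1−X) = 5.57×0.614 = 3.420 kmol/m³.
In a CSTR the entire volume is at exit conditions, so r_R = 0.0914×3.420^1.5 = 0.5781 and r_S = 0.156×3.420 = 0.5335.
Fraction of consumed A going to R: r_R/(r_R+r_S) = 0.5200.
C_R = 0.5200·C_{A0}·X = 0.5200×5.57×0.386 = 1.12 kmol/m³; Y_R = C_R/C_{A0} = 0.201.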